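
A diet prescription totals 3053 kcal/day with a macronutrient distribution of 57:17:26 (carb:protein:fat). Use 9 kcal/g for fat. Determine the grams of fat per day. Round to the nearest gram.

Fat energy = 26% × 3053 = 793.78 kcal.
At 9 kcal/g: 793.78 ÷ 9 = 88.1978 g.

88 g/day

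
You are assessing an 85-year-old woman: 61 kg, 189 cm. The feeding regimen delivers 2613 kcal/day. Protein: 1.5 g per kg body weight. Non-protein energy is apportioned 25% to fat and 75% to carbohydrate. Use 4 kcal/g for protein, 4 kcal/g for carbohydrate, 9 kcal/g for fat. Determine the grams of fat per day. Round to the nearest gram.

Protein = 1.5 × 61 = 91.5 g → 91.5 × 4 = 366 kcal.
Non-protein calories = 2613 − 366 = 2247 kcal.
Fat: 25% × 2247 = 561.75 kcal; carbohydrate: 1685.25 kcal.
Fat: 561.75 kcal ÷ 9 kcal/g = 62.4167 g.

62 g/day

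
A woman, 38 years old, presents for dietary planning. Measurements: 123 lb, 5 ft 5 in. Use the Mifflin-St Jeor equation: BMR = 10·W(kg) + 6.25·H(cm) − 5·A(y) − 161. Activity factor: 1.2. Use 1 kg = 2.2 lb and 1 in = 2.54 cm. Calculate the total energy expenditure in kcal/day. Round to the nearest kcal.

Convert to metric: weight = 123 ÷ 2.2 = 55.9091 kg; height = (5×12 + 5) × 2.54 = 65 × 2.54 = 165.1 cm.
Mifflin-St Jeor (female): BMR = 10(55.9091) + 6.25(165.1) − 5(38) − 161 = 559.0909 + 1031.875 − 190 − 161 = 1239.9659 kcal/day.
TEE = BMR × activity factor = 1239.9659 × 1.2 = 1487.9591 kcal/day.

1488 kcal/day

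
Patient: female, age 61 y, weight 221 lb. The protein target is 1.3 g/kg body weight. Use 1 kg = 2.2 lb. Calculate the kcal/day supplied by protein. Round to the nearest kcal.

Weight in kg = 221 ÷ 2.2 = 100.4545 kg.
Protein = 1.3 g/kg × 100.4545 kg = 130.5909 g/day.
Protein energy = 130.5909 g × 4 kcal/g = 522.3636 kcal/day.

522 kcal/day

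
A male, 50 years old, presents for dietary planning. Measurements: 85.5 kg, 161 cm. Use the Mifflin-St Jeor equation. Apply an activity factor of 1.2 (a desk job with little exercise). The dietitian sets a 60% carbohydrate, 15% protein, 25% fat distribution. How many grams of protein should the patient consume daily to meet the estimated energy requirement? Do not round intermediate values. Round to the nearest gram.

73 g/day

Mifflin-St Jeor (male): BMR = 10(85.5) + 6.25(161) − 5(50) + 5 = 855 + 1006.25 − 250 + 5 = 1616.25 kcal/day.
TEE = 1616.25 × 1.2 = 1939.5 kcal/day.
Protein energy = 15% × 1939.5 = 290.925 kcal.
Protein = 290.925 ÷ 4 kcal/g = 72.7313 g.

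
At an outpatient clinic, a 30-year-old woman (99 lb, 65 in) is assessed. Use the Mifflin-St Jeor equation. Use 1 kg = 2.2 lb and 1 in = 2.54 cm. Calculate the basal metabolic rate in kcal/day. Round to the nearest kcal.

Convert to metric: weight = 99 ÷ 2.2 = 45 kg; height = 65 × 2.54 = 165.1 cm.
Mifflin-St Jeor (female): BMR = 10(45) + 6.25(165.1) − 5(30) − 161 = 450 + 1031.875 − 150 − 161 = 1170.875 kcal/day.

1171 kcal/day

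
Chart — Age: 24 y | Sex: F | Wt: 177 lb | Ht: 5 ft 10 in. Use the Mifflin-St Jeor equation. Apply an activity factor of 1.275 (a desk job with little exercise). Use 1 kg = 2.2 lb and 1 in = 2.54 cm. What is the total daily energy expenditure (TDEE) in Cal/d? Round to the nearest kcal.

Convert to metric: weight = 177 ÷ 2.2 = 80.4545 kg; height = (5×12 + 10) × 2.54 = 70 × 2.54 = 177.8 cm.
Mifflin-St Jeor (female): BMR = 10(80.4545) + 6.25(177.8) − 5(24) − 161 = 804.5455 + 1111.25 − 120 − 161 = 1634.7955 kcal/day.
TEE = BMR × activity factor = 1634.7955 × 1.275 = 2084.3642 kcal/day.

2084 Cal/d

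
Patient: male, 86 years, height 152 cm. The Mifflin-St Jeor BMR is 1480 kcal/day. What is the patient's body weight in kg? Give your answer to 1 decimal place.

1480 = 10·W + 6.25(152) − 5(86) + 5
10·W = 1480 − 525 = 955, so W = 95.5 kg.

95.5 kg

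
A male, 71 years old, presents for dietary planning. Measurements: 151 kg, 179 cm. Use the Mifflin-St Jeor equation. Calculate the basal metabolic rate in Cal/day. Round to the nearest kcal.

Mifflin-St Jeor (male): BMR = 10(151) + 6.25(179) − 5(71) + 5 = 1510 + 1118.75 − 355 + 5 = 2278.75 kcal/day.

2279 Cal/day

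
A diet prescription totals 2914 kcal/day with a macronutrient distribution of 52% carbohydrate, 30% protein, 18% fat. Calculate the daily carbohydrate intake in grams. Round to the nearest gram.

379 g/day

Carbohydrate energy = 52% × 2914 = 1515.28 kcal.
At 4 kcal/g: 1515.28 ÷ 4 = 378.82 g.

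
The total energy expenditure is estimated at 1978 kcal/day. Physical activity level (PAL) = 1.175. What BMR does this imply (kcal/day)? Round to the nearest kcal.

1683 kcal/day

BMR = TEE ÷ activity factor = 1978 ÷ 1.175 = 1683.4043 kcal/day.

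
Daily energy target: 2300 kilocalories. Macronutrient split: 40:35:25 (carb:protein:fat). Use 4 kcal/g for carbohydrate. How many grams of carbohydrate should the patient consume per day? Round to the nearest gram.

230 g/day

Carbohydrate energy = 40% × 2300 = 920 kcal.
At 4 kcal/g: 920 ÷ 4 = 230 g.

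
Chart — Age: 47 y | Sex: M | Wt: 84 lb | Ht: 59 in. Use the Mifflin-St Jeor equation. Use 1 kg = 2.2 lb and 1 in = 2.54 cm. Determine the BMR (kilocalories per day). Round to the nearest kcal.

1088 kilocalories per day

Convert to metric: weight = 84 ÷ 2.2 = 38.1818 kg; height = 59 × 2.54 = 149.86 cm.
Mifflin-St Jeor (male): BMR = 10(38.1818) + 6.25(149.86) − 5(47) + 5 = 381.8182 + 936.625 − 235 + 5 = 1088.4432 kcal/day.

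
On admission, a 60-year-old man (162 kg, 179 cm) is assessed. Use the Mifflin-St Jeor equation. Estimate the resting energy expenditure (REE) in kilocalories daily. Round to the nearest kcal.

Mifflin-St Jeor (male): BMR = 10(162) + 6.25(179) − 5(60) + 5 = 1620 + 1118.75 − 300 + 5 = 2443.75 kcal/day.

2444 kilocalories daily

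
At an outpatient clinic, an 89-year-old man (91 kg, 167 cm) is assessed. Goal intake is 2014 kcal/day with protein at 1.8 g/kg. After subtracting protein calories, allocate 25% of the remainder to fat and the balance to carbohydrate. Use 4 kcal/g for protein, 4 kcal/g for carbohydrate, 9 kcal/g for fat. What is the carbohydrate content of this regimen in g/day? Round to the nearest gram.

Protein = 1.8 × 91 = 163.8 g → 163.8 × 4 = 655.2 kcal.
Non-protein calories = 2014 − 655.2 = 1358.8 kcal.
Fat: 25% × 1358.8 = 339.7 kcal; carbohydrate: 1019.1 kcal.
Carbohydrate: 1019.1 kcal ÷ 4 kcal/g = 254.775 g.

255 g/day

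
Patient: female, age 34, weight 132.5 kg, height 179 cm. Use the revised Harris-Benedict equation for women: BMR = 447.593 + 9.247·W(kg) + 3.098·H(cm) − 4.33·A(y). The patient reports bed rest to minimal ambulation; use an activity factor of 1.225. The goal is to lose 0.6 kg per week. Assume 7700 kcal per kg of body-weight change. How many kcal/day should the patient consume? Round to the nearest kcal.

Harris-Benedict: BMR = 447.593 + 9.247(132.5) + 3.098(179) − 4.33(34) = 2080.1425 kcal/day.
TEE = 2080.1425 × 1.225 = 2548.1746 kcal/day.
Required daily deficit = 0.6 × 7700 ÷ 7 = 660 kcal/day.
Target intake = 2548.1746 − 660 = 1888.1746 kcal/day.

1888 kcal/day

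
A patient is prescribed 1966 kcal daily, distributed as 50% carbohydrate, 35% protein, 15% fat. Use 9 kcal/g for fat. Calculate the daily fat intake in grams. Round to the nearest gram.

Fat energy = 15% × 1966 = 294.9 kcal.
At 9 kcal/g: 294.9 ÷ 9 = 32.7667 g.

33 g/day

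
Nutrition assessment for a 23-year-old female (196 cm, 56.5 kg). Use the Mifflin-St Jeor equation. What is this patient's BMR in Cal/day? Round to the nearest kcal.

1514 Cal/day

Mifflin-St Jeor (female): BMR = 10(56.5) + 6.25(196) − 5(23) − 161 = 565 + 1225 − 115 − 161 = 1514 kcal/day.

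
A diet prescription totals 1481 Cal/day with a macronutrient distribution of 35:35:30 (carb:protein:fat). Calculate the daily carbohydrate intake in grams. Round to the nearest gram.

Carbohydrate energy = 35% × 1481 = 518.35 kcal.
At 4 kcal/g: 518.35 ÷ 4 = 129.5875 g.

130 g/day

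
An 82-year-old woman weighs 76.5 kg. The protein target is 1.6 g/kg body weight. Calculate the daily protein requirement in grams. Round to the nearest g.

Protein = 1.6 g/kg × 76.5 kg = 122.4 g/day.

122 g/day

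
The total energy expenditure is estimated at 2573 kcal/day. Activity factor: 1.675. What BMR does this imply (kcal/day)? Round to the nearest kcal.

1536 kcal/day

BMR = TEE ÷ activity factor = 2573 ÷ 1.675 = 1536.1194 kcal/day.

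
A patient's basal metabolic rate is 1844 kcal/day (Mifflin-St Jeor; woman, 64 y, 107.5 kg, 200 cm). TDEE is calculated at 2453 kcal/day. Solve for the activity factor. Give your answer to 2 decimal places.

1.33

Activity factor = TEE ÷ BMR = 2453 ÷ 1844 = 1.33.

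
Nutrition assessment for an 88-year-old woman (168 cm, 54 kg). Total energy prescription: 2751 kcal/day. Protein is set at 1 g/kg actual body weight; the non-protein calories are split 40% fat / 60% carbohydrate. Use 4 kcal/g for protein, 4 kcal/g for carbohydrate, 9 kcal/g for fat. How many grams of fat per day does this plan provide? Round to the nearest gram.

Protein = 1 × 54 = 54 g → 54 × 4 = 216 kcal.
Non-protein calories = 2751 − 216 = 2535 kcal.
Fat: 40% × 2535 = 1014 kcal; carbohydrate: 1521 kcal.
Fat: 1014 kcal ÷ 9 kcal/g = 112.6667 g.

113 g/day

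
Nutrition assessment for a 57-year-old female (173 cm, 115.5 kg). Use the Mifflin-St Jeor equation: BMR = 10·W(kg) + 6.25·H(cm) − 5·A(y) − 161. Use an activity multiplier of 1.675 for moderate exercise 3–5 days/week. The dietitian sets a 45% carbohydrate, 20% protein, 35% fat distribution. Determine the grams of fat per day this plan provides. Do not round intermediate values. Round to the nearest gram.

117 g/day

Mifflin-St Jeor (female): BMR = 10(115.5) + 6.25(173) − 5(57) − 161 = 1155 + 1081.25 − 285 − 161 = 1790.25 kcal/day.
TEE = 1790.25 × 1.675 = 2998.6688 kcal/day.
Fat energy = 35% × 2998.6688 = 1049.5341 kcal.
Fat = 1049.5341 ÷ 9 kcal/g = 116.6149 g.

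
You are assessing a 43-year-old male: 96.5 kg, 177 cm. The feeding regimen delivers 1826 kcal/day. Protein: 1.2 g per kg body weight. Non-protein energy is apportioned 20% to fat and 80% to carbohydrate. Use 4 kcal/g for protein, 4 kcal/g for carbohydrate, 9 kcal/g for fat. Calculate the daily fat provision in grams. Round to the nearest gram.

Protein = 1.2 × 96.5 = 115.8 g → 115.8 × 4 = 463.2 kcal.
Non-protein calories = 1826 − 463.2 = 1362.8 kcal.
Fat: 20% × 1362.8 = 272.56 kcal; carbohydrate: 1090.24 kcal.
Fat: 272.56 kcal ÷ 9 kcal/g = 30.2844 g.

30 g/day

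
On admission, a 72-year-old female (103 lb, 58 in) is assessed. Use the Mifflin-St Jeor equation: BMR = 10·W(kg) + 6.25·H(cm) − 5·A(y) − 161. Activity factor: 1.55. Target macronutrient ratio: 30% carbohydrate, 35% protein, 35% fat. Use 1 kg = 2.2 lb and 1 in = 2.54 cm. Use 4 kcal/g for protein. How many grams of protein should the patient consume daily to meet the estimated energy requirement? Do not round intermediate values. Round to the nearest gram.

118 g/day

Convert to metric: weight = 103 ÷ 2.2 = 46.8182 kg; height = 58 × 2.54 = 147.32 cm.
Mifflin-St Jeor (female): BMR = 10(46.8182) + 6.25(147.32) − 5(72) − 161 = 468.1818 + 920.75 − 360 − 161 = 867.9318 kcal/day.
TEE = 867.9318 × 1.55 = 1345.2943 kcal/day.
Protein energy = 35% × 1345.2943 = 470.853 kcal.
Protein = 470.853 ÷ 4 kcal/g = 117.7133 g.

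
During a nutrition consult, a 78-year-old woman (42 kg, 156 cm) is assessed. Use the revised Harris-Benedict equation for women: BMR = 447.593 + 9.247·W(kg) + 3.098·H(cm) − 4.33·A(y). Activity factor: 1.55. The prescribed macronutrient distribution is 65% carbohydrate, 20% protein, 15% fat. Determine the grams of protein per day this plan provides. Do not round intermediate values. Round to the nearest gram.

Harris-Benedict: BMR = 447.593 + 9.247(42) + 3.098(156) − 4.33(78) = 981.515 kcal/day.
TEE = 981.515 × 1.55 = 1521.3483 kcal/day.
Protein energy = 20% × 1521.3483 = 304.2697 kcal.
Protein = 304.2697 ÷ 4 kcal/g = 76.0674 g.

76 g/day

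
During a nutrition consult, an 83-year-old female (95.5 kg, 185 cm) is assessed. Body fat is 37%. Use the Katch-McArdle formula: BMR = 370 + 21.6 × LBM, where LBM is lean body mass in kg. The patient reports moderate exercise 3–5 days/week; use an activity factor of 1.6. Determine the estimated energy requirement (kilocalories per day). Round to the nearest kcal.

LBM = 95.5 × (1 − 0.37) = 60.165 kg. Katch-McArdle: BMR = 370 + 21.6 × 60.165 = 1669.564 kcal/day.
TEE = BMR × activity factor = 1669.564 × 1.6 = 2671.3024 kcal/day.

2671 kilocalories per day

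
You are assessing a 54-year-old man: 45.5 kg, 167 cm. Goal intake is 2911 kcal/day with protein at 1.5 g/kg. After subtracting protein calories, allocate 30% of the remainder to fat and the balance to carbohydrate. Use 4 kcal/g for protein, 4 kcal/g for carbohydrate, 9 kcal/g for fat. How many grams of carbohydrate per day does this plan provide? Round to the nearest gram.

Protein = 1.5 × 45.5 = 68.25 g → 68.25 × 4 = 273 kcal.
Non-protein calories = 2911 − 273 = 2638 kcal.
Fat: 30% × 2638 = 791.4 kcal; carbohydrate: 1846.6 kcal.
Carbohydrate: 1846.6 kcal ÷ 4 kcal/g = 461.65 g.

462 g/day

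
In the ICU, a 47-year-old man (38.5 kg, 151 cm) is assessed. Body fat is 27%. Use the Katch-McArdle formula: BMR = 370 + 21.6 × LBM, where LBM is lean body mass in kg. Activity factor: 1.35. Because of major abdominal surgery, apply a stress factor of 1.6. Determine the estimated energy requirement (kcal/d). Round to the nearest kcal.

2110 kcal/d

LBM = 38.5 × (1 − 0.27) = 28.105 kg. Katch-McArdle: BMR = 370 + 21.6 × 28.105 = 977.068 kcal/day.
TEE = BMR × activity factor = 977.068 × 1.35 = 1319.0418 kcal/day.
Apply stress factor: 1319.0418 × 1.6 = 2110.4669 kcal/day.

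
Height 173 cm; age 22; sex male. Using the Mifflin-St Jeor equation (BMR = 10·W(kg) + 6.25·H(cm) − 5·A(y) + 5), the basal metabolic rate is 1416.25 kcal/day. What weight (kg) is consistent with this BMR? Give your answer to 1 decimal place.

44.0 kg

1416.25 = 10·W + 6.25(173) − 5(22) + 5
10·W = 1416.25 − 976.25 = 440, so W = 44 kg.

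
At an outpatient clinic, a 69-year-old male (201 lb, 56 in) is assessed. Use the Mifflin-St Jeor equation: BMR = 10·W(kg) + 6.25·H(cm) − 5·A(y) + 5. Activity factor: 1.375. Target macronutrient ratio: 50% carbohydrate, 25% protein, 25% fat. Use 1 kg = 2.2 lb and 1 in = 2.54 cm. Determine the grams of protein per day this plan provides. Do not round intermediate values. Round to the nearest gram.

Convert to metric: weight = 201 ÷ 2.2 = 91.3636 kg; height = 56 × 2.54 = 142.24 cm.
Mifflin-St Jeor (male): BMR = 10(91.3636) + 6.25(142.24) − 5(69) + 5 = 913.6364 + 889 − 345 + 5 = 1462.6364 kcal/day.
TEE = 1462.6364 × 1.375 = 2011.125 kcal/day.
Protein energy = 25% × 2011.125 = 502.7813 kcal.
Protein = 502.7813 ÷ 4 kcal/g = 125.6953 g.

126 g/day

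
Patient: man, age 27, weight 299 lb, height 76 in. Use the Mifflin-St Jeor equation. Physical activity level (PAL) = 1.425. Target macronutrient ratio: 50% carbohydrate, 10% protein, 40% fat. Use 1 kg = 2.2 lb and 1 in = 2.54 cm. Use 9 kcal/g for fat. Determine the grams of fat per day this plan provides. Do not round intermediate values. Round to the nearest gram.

154 g/day

Convert to metric: weight = 299 ÷ 2.2 = 135.9091 kg; height = 76 × 2.54 = 193.04 cm.
Mifflin-St Jeor (male): BMR = 10(135.9091) + 6.25(193.04) − 5(27) + 5 = 1359.0909 + 1206.5 − 135 + 5 = 2435.5909 kcal/day.
TEE = 2435.5909 × 1.425 = 3470.717 kcal/day.
Fat energy = 40% × 3470.717 = 1388.2868 kcal.
Fat = 1388.2868 ÷ 9 kcal/g = 154.2541 g.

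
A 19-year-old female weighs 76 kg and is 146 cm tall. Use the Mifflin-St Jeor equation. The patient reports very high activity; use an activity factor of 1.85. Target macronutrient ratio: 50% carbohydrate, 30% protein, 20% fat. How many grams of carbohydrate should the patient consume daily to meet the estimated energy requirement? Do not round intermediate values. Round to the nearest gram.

Mifflin-St Jeor (female): BMR = 10(76) + 6.25(146) − 5(19) − 161 = 760 + 912.5 − 95 − 161 = 1416.5 kcal/day.
TEE = 1416.5 × 1.85 = 2620.525 kcal/day.
Carbohydrate energy = 50% × 2620.525 = 1310.2625 kcal.
Carbohydrate = 1310.2625 ÷ 4 kcal/g = 327.5656 g.

328 g/day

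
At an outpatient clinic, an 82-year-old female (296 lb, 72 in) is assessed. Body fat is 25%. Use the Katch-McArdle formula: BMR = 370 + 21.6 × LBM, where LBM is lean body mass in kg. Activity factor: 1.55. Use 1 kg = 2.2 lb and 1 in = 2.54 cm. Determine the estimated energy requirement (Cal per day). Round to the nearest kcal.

3952 Cal per day

Convert to metric: weight = 296 ÷ 2.2 = 134.5455 kg; height = 72 × 2.54 = 182.88 cm.
LBM = 134.5455 × (1 − 0.25) = 100.9091 kg. Katch-McArdle: BMR = 370 + 21.6 × 100.9091 = 2549.6364 kcal/day.
TEE = BMR × activity factor = 2549.6364 × 1.55 = 3951.9364 kcal/day.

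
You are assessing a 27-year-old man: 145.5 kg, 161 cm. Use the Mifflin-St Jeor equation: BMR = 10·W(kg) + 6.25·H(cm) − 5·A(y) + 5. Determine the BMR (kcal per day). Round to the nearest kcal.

Mifflin-St Jeor (male): BMR = 10(145.5) + 6.25(161) − 5(27) + 5 = 1455 + 1006.25 − 135 + 5 = 2331.25 kcal/day.

2331 kcal per day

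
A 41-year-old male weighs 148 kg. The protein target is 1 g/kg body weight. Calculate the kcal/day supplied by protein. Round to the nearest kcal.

Protein = 1 g/kg × 148 kg = 148 g/day.
Protein energy = 148 g × 4 kcal/g = 592 kcal/day.

592 kcal/day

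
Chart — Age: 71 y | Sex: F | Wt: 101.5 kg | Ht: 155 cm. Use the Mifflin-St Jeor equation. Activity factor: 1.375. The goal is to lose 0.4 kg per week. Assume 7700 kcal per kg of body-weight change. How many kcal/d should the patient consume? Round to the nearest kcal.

Mifflin-St Jeor (female): BMR = 10(101.5) + 6.25(155) − 5(71) − 161 = 1015 + 968.75 − 355 − 161 = 1467.75 kcal/day.
TEE = 1467.75 × 1.375 = 2018.1563 kcal/day.
Required daily deficit = 0.4 × 7700 ÷ 7 = 440 kcal/day.
Target intake = 2018.1563 − 440 = 1578.1563 kcal/day.

1578 kcal/d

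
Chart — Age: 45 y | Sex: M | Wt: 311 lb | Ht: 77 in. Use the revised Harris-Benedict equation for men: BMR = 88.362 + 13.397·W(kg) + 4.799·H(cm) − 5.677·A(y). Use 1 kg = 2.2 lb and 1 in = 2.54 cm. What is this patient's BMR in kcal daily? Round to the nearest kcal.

2665 kcal daily

Convert to metric: weight = 311 ÷ 2.2 = 141.3636 kg; height = 77 × 2.54 = 195.58 cm.
Harris-Benedict: BMR = 88.362 + 13.397(141.3636) + 4.799(195.58) − 5.677(45) = 2665.3341 kcal/day.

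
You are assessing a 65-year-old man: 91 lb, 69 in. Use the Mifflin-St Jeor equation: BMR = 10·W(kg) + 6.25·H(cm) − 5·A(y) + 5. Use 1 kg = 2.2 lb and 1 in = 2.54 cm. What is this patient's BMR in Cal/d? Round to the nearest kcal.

Convert to metric: weight = 91 ÷ 2.2 = 41.3636 kg; height = 69 × 2.54 = 175.26 cm.
Mifflin-St Jeor (male): BMR = 10(41.3636) + 6.25(175.26) − 5(65) + 5 = 413.6364 + 1095.375 − 325 + 5 = 1189.0114 kcal/day.

1189 Cal/d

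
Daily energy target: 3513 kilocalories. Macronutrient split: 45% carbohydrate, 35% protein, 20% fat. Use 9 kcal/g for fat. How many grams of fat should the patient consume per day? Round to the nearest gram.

Fat energy = 20% × 3513 = 702.6 kcal.
At 9 kcal/g: 702.6 ÷ 9 = 78.0667 g.

78 g/day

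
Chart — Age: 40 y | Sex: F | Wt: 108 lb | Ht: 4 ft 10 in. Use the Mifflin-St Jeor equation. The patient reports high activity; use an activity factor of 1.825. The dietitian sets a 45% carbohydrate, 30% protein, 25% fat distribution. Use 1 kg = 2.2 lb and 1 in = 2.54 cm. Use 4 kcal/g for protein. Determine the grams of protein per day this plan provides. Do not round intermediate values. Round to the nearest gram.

144 g/day

Convert to metric: weight = 108 ÷ 2.2 = 49.0909 kg; height = (4×12 + 10) × 2.54 = 58 × 2.54 = 147.32 cm.
Mifflin-St Jeor (female): BMR = 10(49.0909) + 6.25(147.32) − 5(40) − 161 = 490.9091 + 920.75 − 200 − 161 = 1050.6591 kcal/day.
TEE = 1050.6591 × 1.825 = 1917.4528 kcal/day.
Protein energy = 30% × 1917.4528 = 575.2359 kcal.
Protein = 575.2359 ÷ 4 kcal/g = 143.809 g.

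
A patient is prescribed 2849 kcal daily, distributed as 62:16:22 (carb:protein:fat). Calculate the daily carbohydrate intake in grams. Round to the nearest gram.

Carbohydrate energy = 62% × 2849 = 1766.38 kcal.
At 4 kcal/g: 1766.38 ÷ 4 = 441.595 g.

442 g/day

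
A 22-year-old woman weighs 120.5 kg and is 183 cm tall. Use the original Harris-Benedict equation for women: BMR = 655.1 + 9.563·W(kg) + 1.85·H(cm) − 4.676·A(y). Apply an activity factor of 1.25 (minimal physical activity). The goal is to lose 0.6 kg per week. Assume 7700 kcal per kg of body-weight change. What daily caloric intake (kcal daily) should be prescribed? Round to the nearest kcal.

Harris-Benedict: BMR = 655.1 + 9.563(120.5) + 1.85(183) − 4.676(22) = 2043.1195 kcal/day.
TEE = 2043.1195 × 1.25 = 2553.8994 kcal/day.
Required daily deficit = 0.6 × 7700 ÷ 7 = 660 kcal/day.
Target intake = 2553.8994 − 660 = 1893.8994 kcal/day.

1894 kcal daily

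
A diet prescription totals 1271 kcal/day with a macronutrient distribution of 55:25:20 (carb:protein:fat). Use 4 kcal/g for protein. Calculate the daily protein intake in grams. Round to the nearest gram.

79 g/day

Protein energy = 25% × 1271 = 317.75 kcal.
At 4 kcal/g: 317.75 ÷ 4 = 79.4375 g.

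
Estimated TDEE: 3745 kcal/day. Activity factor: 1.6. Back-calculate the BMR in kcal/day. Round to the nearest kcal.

2341 kcal/day

BMR = TEE ÷ activity factor = 3745 ÷ 1.6 = 2340.625 kcal/day.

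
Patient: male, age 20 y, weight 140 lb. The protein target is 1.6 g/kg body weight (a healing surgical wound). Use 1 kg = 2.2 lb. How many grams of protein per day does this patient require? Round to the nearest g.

Weight in kg = 140 ÷ 2.2 = 63.6364 kg.
Protein = 1.6 g/kg × 63.6364 kg = 101.8182 g/day.

102 g/day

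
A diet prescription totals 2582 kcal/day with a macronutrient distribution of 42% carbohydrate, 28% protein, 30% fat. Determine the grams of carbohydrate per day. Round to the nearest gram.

271 g/day

Carbohydrate energy = 42% × 2582 = 1084.44 kcal.
At 4 kcal/g: 1084.44 ÷ 4 = 271.11 g.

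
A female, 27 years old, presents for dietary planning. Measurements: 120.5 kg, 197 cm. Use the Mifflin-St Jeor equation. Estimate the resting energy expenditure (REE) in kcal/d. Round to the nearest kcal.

2140 kcal/d

Mifflin-St Jeor (female): BMR = 10(120.5) + 6.25(197) − 5(27) − 161 = 1205 + 1231.25 − 135 − 161 = 2140.25 kcal/day.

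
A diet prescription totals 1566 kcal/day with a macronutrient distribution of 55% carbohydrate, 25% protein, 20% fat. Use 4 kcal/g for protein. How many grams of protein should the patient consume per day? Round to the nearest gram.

98 g/day

Protein energy = 25% × 1566 = 391.5 kcal.
At 4 kcal/g: 391.5 ÷ 4 = 97.875 g.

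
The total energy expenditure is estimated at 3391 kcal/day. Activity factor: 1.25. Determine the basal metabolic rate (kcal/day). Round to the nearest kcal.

BMR = TEE ÷ activity factor = 3391 ÷ 1.25 = 2712.8 kcal/day.

2713 kcal/day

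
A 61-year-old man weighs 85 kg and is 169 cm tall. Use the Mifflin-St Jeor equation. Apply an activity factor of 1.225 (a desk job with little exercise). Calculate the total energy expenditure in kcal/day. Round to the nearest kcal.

1968 kcal/day

Mifflin-St Jeor (male): BMR = 10(85) + 6.25(169) − 5(61) + 5 = 850 + 1056.25 − 305 + 5 = 1606.25 kcal/day.
TEE = BMR × activity factor = 1606.25 × 1.225 = 1967.6563 kcal/day.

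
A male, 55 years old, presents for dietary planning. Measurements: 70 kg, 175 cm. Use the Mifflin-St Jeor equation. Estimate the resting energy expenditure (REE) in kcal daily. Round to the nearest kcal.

Mifflin-St Jeor (male): BMR = 10(70) + 6.25(175) − 5(55) + 5 = 700 + 1093.75 − 275 + 5 = 1523.75 kcal/day.

1524 kcal daily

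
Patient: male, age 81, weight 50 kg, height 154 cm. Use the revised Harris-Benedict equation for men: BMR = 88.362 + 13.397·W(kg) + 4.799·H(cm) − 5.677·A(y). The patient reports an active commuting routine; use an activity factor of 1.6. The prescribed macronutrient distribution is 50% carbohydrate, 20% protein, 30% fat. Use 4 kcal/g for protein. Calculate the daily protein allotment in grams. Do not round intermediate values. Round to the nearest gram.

83 g/day

Harris-Benedict: BMR = 88.362 + 13.397(50) + 4.799(154) − 5.677(81) = 1037.421 kcal/day.
TEE = 1037.421 × 1.6 = 1659.8736 kcal/day.
Protein energy = 20% × 1659.8736 = 331.9747 kcal.
Protein = 331.9747 ÷ 4 kcal/g = 82.9937 g.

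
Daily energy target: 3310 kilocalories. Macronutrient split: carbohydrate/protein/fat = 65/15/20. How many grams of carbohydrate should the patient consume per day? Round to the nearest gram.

538 g/day

Carbohydrate energy = 65% × 3310 = 2151.5 kcal.
At 4 kcal/g: 2151.5 ÷ 4 = 537.875 g.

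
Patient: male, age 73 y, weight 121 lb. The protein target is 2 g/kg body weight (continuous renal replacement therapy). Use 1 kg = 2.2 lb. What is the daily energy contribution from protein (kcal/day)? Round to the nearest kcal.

Weight in kg = 121 ÷ 2.2 = 55 kg.
Protein = 2 g/kg × 55 kg = 110 g/day.
Protein energy = 110 g × 4 kcal/g = 440 kcal/day.

440 kcal/day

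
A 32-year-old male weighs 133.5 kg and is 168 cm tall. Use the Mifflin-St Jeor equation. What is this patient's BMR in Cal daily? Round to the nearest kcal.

2230 Cal daily

Mifflin-St Jeor (male): BMR = 10(133.5) + 6.25(168) − 5(32) + 5 = 1335 + 1050 − 160 + 5 = 2230 kcal/day.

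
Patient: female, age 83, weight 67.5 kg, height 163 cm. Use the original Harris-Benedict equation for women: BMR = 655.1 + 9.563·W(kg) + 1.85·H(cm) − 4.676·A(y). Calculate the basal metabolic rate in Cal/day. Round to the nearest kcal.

Harris-Benedict: BMR = 655.1 + 9.563(67.5) + 1.85(163) − 4.676(83) = 1214.0445 kcal/day.

1214 Cal/day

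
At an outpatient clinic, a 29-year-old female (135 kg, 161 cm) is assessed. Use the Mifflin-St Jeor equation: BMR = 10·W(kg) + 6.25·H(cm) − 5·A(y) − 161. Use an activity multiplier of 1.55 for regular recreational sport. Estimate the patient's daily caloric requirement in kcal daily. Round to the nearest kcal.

Mifflin-St Jeor (female): BMR = 10(135) + 6.25(161) − 5(29) − 161 = 1350 + 1006.25 − 145 − 161 = 2050.25 kcal/day.
TEE = BMR × activity factor = 2050.25 × 1.55 = 3177.8875 kcal/day.

3178 kcal daily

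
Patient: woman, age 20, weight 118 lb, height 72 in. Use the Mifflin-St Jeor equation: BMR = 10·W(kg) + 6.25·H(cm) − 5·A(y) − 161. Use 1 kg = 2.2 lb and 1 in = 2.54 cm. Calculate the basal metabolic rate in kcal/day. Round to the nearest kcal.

1418 kcal/day

Convert to metric: weight = 118 ÷ 2.2 = 53.6364 kg; height = 72 × 2.54 = 182.88 cm.
Mifflin-St Jeor (female): BMR = 10(53.6364) + 6.25(182.88) − 5(20) − 161 = 536.3636 + 1143 − 100 − 161 = 1418.3636 kcal/day.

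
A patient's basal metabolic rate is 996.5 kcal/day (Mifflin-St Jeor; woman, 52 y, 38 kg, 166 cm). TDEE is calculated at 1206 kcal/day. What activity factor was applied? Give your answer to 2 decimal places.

Activity factor = TEE ÷ BMR = 1206 ÷ 996.5 = 1.21.

1.21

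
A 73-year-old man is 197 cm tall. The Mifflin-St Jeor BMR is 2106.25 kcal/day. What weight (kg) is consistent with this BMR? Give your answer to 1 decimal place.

2106.25 = 10·W + 6.25(197) − 5(73) + 5
10·W = 2106.25 − 871.25 = 1235, so W = 123.5 kg.

123.5 kg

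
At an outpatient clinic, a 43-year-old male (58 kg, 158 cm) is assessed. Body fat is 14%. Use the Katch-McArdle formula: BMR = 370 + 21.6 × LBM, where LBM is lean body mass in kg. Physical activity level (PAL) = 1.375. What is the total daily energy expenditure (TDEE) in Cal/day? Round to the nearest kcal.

1990 Cal/day

LBM = 58 × (1 − 0.14) = 49.88 kg. Katch-McArdle: BMR = 370 + 21.6 × 49.88 = 1447.408 kcal/day.
TEE = BMR × activity factor = 1447.408 × 1.375 = 1990.186 kcal/day.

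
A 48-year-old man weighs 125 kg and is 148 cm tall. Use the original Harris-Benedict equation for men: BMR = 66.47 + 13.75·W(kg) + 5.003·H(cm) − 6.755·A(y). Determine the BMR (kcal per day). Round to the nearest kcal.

Harris-Benedict: BMR = 66.47 + 13.75(125) + 5.003(148) − 6.755(48) = 2201.424 kcal/day.

2201 kcal per day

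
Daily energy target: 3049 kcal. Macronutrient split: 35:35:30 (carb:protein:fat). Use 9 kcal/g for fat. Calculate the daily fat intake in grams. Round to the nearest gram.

102 g/day

Fat energy = 30% × 3049 = 914.7 kcal.
At 9 kcal/g: 914.7 ÷ 9 = 101.6333 g.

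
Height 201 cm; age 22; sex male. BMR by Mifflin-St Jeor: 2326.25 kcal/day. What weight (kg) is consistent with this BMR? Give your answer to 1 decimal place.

117.5 kg

2326.25 = 10·W + 6.25(201) − 5(22) + 5
10·W = 2326.25 − 1151.25 = 1175, so W = 117.5 kg.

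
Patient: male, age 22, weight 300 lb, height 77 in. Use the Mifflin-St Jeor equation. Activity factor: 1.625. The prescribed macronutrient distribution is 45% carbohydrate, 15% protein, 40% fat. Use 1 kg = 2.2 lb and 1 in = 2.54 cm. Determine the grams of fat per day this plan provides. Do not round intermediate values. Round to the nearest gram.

179 g/day

Convert to metric: weight = 300 ÷ 2.2 = 136.3636 kg; height = 77 × 2.54 = 195.58 cm.
Mifflin-St Jeor (male): BMR = 10(136.3636) + 6.25(195.58) − 5(22) + 5 = 1363.6364 + 1222.375 − 110 + 5 = 2481.0114 kcal/day.
TEE = 2481.0114 × 1.625 = 4031.6435 kcal/day.
Fat energy = 40% × 4031.6435 = 1612.6574 kcal.
Fat = 1612.6574 ÷ 9 kcal/g = 179.1842 g.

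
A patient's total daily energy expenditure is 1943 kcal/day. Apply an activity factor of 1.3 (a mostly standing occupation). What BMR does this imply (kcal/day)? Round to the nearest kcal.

BMR = TEE ÷ activity factor = 1943 ÷ 1.3 = 1494.6154 kcal/day.

1495 kcal/day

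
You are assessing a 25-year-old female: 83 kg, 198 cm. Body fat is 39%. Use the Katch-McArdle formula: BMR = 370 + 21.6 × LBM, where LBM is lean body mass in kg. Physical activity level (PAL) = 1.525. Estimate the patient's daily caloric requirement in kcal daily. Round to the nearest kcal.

2232 kcal daily

LBM = 83 × (1 − 0.39) = 50.63 kg. Katch-McArdle: BMR = 370 + 21.6 × 50.63 = 1463.608 kcal/day.
TEE = BMR × activity factor = 1463.608 × 1.525 = 2232.0022 kcal/day.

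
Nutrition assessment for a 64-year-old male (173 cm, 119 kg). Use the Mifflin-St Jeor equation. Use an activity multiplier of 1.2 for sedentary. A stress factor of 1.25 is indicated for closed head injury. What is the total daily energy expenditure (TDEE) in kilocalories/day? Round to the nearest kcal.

2934 kilocalories/day

Mifflin-St Jeor (male): BMR = 10(119) + 6.25(173) − 5(64) + 5 = 1190 + 1081.25 − 320 + 5 = 1956.25 kcal/day.
TEE = BMR × activity factor = 1956.25 × 1.2 = 2347.5 kcal/day.
Apply stress factor: 2347.5 × 1.25 = 2934.375 kcal/day.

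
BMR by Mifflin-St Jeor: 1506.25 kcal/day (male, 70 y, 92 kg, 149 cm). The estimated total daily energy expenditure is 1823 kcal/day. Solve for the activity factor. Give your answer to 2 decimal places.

Activity factor = TEE ÷ BMR = 1823 ÷ 1506.25 = 1.21.

1.21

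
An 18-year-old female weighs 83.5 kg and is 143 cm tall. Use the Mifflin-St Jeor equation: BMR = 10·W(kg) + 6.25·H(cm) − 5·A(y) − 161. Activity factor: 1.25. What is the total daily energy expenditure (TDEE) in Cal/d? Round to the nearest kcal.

Mifflin-St Jeor (female): BMR = 10(83.5) + 6.25(143) − 5(18) − 161 = 835 + 893.75 − 90 − 161 = 1477.75 kcal/day.
TEE = BMR × activity factor = 1477.75 × 1.25 = 1847.1875 kcal/day.

1847 Cal/d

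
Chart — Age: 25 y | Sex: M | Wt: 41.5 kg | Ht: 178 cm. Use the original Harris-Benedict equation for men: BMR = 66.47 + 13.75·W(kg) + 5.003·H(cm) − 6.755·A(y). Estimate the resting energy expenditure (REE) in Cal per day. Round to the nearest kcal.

Harris-Benedict: BMR = 66.47 + 13.75(41.5) + 5.003(178) − 6.755(25) = 1358.754 kcal/day.

1359 Cal per day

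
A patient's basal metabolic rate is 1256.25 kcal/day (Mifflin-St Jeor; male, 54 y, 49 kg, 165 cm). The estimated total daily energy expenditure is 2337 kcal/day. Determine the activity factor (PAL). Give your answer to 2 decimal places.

1.86

Activity factor = TEE ÷ BMR = 2337 ÷ 1256.25 = 1.86.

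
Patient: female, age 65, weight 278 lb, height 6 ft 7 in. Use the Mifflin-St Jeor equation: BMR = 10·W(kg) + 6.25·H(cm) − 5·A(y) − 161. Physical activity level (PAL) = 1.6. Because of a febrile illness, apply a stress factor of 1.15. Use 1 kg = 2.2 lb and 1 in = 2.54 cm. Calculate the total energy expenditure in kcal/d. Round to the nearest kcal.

3738 kcal/d

Convert to metric: weight = 278 ÷ 2.2 = 126.3636 kg; height = (6×12 + 7) × 2.54 = 79 × 2.54 = 200.66 cm.
Mifflin-St Jeor (female): BMR = 10(126.3636) + 6.25(200.66) − 5(65) − 161 = 1263.6364 + 1254.125 − 325 − 161 = 2031.7614 kcal/day.
TEE = BMR × activity factor = 2031.7614 × 1.6 = 3250.8182 kcal/day.
Apply stress factor: 3250.8182 × 1.15 = 3738.4409 kcal/day.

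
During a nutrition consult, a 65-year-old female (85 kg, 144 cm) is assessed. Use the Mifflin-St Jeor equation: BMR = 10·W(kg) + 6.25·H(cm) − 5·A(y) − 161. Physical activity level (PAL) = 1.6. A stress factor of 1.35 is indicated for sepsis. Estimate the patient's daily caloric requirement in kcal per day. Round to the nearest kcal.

2730 kcal per day

Mifflin-St Jeor (female): BMR = 10(85) + 6.25(144) − 5(65) − 161 = 850 + 900 − 325 − 161 = 1264 kcal/day.
TEE = BMR × activity factor = 1264 × 1.6 = 2022.4 kcal/day.
Apply stress factor: 2022.4 × 1.35 = 2730.24 kcal/day.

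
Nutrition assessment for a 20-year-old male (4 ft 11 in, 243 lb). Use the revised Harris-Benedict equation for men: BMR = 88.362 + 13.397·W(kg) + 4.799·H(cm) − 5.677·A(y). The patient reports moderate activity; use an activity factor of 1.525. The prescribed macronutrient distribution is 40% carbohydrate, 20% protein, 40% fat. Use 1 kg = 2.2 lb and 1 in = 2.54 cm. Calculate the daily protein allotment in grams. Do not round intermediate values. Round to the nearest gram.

166 g/day

Convert to metric: weight = 243 ÷ 2.2 = 110.4545 kg; height = (4×12 + 11) × 2.54 = 59 × 2.54 = 149.86 cm.
Harris-Benedict: BMR = 88.362 + 13.397(110.4545) + 4.799(149.86) − 5.677(20) = 2173.7597 kcal/day.
TEE = 2173.7597 × 1.525 = 3314.9835 kcal/day.
Protein energy = 20% × 3314.9835 = 662.9967 kcal.
Protein = 662.9967 ÷ 4 kcal/g = 165.7492 g.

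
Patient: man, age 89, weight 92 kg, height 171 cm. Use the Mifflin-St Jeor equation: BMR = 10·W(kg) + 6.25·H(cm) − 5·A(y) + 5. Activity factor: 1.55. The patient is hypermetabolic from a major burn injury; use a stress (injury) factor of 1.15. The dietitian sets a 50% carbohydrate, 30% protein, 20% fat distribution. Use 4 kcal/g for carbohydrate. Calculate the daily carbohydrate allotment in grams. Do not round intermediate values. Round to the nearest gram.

345 g/day

Mifflin-St Jeor (male): BMR = 10(92) + 6.25(171) − 5(89) + 5 = 920 + 1068.75 − 445 + 5 = 1548.75 kcal/day.
TEE = 1548.75 × 1.55 = 2400.5625 kcal/day.
With stress factor 1.15: 2400.5625 × 1.15 = 2760.6469 kcal/day.
Carbohydrate energy = 50% × 2760.6469 = 1380.3234 kcal.
Carbohydrate = 1380.3234 ÷ 4 kcal/g = 345.0809 g.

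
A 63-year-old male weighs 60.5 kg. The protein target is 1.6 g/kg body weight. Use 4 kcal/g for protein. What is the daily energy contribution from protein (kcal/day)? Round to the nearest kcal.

387 kcal/day

Protein = 1.6 g/kg × 60.5 kg = 96.8 g/day.
Protein energy = 96.8 g × 4 kcal/g = 387.2 kcal/day.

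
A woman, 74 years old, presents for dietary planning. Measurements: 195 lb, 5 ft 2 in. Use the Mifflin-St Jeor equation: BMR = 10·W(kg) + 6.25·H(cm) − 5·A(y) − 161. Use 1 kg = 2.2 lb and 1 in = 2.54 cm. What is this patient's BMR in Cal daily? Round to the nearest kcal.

1340 Cal daily

Convert to metric: weight = 195 ÷ 2.2 = 88.6364 kg; height = (5×12 + 2) × 2.54 = 62 × 2.54 = 157.48 cm.
Mifflin-St Jeor (female): BMR = 10(88.6364) + 6.25(157.48) − 5(74) − 161 = 886.3636 + 984.25 − 370 − 161 = 1339.6136 kcal/day.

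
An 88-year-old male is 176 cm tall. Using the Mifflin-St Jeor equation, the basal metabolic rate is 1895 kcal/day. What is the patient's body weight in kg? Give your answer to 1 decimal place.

1895 = 10·W + 6.25(176) − 5(88) + 5
10·W = 1895 − 665 = 1230, so W = 123 kg.

123.0 kg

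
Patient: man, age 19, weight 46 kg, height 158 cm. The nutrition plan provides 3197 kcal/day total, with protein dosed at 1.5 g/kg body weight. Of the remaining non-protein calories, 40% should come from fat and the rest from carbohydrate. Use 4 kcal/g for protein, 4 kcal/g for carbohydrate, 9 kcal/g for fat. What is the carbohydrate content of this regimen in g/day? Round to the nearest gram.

438 g/day

Protein = 1.5 × 46 = 69 g → 69 × 4 = 276 kcal.
Non-protein calories = 3197 − 276 = 2921 kcal.
Fat: 40% × 2921 = 1168.4 kcal; carbohydrate: 1752.6 kcal.
Carbohydrate: 1752.6 kcal ÷ 4 kcal/g = 438.15 g.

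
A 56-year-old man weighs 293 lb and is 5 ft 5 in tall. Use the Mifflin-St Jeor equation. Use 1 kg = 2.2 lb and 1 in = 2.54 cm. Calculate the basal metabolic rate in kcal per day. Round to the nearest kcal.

Convert to metric: weight = 293 ÷ 2.2 = 133.1818 kg; height = (5×12 + 5) × 2.54 = 65 × 2.54 = 165.1 cm.
Mifflin-St Jeor (male): BMR = 10(133.1818) + 6.25(165.1) − 5(56) + 5 = 1331.8182 + 1031.875 − 280 + 5 = 2088.6932 kcal/day.

2089 kcal per day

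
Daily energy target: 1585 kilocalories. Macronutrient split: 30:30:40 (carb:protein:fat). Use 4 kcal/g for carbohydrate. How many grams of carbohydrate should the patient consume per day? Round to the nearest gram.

119 g/day

Carbohydrate energy = 30% × 1585 = 475.5 kcal.
At 4 kcal/g: 475.5 ÷ 4 = 118.875 g.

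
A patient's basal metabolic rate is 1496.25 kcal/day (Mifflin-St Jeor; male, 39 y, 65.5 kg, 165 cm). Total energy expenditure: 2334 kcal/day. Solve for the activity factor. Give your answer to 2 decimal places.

1.56

Activity factor = TEE ÷ BMR = 2334 ÷ 1496.25 = 1.56.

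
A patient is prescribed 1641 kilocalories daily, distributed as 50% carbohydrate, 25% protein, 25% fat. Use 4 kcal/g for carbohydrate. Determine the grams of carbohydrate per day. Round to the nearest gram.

Carbohydrate energy = 50% × 1641 = 820.5 kcal.
At 4 kcal/g: 820.5 ÷ 4 = 205.125 g.

205 g/day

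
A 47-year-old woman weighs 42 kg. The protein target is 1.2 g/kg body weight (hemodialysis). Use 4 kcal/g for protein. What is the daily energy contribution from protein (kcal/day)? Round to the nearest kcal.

202 kcal/day

Protein = 1.2 g/kg × 42 kg = 50.4 g/day.
Protein energy = 50.4 g × 4 kcal/g = 201.6 kcal/day.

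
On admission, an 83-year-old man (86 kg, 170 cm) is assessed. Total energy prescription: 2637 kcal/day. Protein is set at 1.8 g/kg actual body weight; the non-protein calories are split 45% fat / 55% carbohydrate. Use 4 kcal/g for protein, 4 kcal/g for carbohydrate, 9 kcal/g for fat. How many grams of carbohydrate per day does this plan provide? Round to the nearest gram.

Protein = 1.8 × 86 = 154.8 g → 154.8 × 4 = 619.2 kcal.
Non-protein calories = 2637 − 619.2 = 2017.8 kcal.
Fat: 45% × 2017.8 = 908.01 kcal; carbohydrate: 1109.79 kcal.
Carbohydrate: 1109.79 kcal ÷ 4 kcal/g = 277.4475 g.

277 g/day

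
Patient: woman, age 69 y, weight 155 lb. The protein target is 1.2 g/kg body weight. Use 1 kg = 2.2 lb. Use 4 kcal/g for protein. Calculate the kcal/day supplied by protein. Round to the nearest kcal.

338 kcal/day

Weight in kg = 155 ÷ 2.2 = 70.4545 kg.
Protein = 1.2 g/kg × 70.4545 kg = 84.5455 g/day.
Protein energy = 84.5455 g × 4 kcal/g = 338.1818 kcal/day.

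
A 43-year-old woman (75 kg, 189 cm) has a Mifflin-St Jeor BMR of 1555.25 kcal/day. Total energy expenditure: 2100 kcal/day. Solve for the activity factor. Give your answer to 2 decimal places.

Activity factor = TEE ÷ BMR = 2100 ÷ 1555.25 = 1.35.

1.35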